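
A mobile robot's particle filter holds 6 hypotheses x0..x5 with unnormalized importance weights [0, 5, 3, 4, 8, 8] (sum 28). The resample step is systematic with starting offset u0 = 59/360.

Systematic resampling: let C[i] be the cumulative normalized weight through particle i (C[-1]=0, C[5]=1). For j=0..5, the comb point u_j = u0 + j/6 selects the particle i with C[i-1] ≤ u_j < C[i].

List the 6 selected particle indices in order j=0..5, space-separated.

C = [0, 5/28, 2/7, 3/7, 5/7, 1]
j=0: u_0=59/360 ∈ [0, 5/28) → index 1
j=1: u_1=119/360 ∈ [2/7, 3/7) → index 3
j=2: u_2=179/360 ∈ [3/7, 5/7) → index 4
j=3: u_3=239/360 ∈ [3/7, 5/7) → index 4
j=4: u_4=299/360 ∈ [5/7, 1) → index 5
j=5: u_5=359/360 ∈ [5/7, 1) → index 5

1 3 4 4 5 5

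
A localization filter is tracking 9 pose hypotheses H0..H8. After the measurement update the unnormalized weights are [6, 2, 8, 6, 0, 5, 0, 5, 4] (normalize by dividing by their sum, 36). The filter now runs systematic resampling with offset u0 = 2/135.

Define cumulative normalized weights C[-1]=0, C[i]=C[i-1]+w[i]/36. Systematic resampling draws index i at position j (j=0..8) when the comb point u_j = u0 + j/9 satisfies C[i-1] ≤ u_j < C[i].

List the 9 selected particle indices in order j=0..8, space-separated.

C = [1/6, 2/9, 4/9, 11/18, 11/18, 3/4, 3/4, 8/9, 1]
j=0: u_0=2/135 ∈ [0, 1/6) → index 0
j=1: u_1=17/135 ∈ [0, 1/6) → index 0
j=2: u_2=32/135 ∈ [2/9, 4/9) → index 2
j=3: u_3=47/135 ∈ [2/9, 4/9) → index 2
j=4: u_4=62/135 ∈ [4/9, 11/18) → index 3
j=5: u_5=77/135 ∈ [4/9, 11/18) → index 3
j=6: u_6=92/135 ∈ [11/18, 3/4) → index 5
j=7: u_7=107/135 ∈ [3/4, 8/9) → index 7
j=8: u_8=122/135 ∈ [8/9, 1) → index 8

0 0 2 2 3 3 5 7 8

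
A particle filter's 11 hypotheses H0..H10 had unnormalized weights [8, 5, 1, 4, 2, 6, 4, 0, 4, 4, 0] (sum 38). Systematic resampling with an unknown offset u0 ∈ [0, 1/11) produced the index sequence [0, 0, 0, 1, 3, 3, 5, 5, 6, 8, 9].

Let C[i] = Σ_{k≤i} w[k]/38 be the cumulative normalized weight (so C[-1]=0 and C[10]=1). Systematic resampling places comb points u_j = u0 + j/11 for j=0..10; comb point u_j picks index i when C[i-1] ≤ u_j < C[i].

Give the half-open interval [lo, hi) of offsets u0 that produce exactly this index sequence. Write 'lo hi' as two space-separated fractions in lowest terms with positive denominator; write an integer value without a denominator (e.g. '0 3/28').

C = [4/19, 13/38, 7/19, 9/19, 10/19, 13/19, 15/19, 15/19, 17/19, 1, 1]
j=0 picked index 0: u0 ∈ [0, 4/19)
j=1 picked index 0: u0 ∈ [-1/11, 25/209)
j=2 picked index 0: u0 ∈ [-2/11, 6/209)
j=3 picked index 1: u0 ∈ [-13/209, 29/418)
j=4 picked index 3: u0 ∈ [1/209, 23/209)
j=5 picked index 3: u0 ∈ [-18/209, 4/209)
j=6 picked index 5: u0 ∈ [-4/209, 29/209)
j=7 picked index 5: u0 ∈ [-23/209, 10/209)
j=8 picked index 6: u0 ∈ [-9/209, 13/209)
j=9 picked index 8: u0 ∈ [-6/209, 16/209)
j=10 picked index 9: u0 ∈ [-3/209, 1/11)
intersection: [1/209, 4/209)

1/209 4/209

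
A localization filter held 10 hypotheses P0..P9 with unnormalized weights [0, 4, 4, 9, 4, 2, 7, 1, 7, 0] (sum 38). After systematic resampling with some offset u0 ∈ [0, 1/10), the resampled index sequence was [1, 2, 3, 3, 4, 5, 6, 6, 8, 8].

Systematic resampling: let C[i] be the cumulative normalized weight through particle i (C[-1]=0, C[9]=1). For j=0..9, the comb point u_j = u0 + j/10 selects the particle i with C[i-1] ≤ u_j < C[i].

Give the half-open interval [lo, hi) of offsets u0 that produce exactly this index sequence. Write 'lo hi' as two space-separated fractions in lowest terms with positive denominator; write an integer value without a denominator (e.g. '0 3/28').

1/19 17/190

C = [0, 2/19, 4/19, 17/38, 21/38, 23/38, 15/19, 31/38, 1, 1]
j=0 picked index 1: u0 ∈ [0, 2/19)
j=1 picked index 2: u0 ∈ [1/190, 21/190)
j=2 picked index 3: u0 ∈ [1/95, 47/190)
j=3 picked index 3: u0 ∈ [-17/190, 14/95)
j=4 picked index 4: u0 ∈ [9/190, 29/190)
j=5 picked index 5: u0 ∈ [1/19, 2/19)
j=6 picked index 6: u0 ∈ [1/190, 18/95)
j=7 picked index 6: u0 ∈ [-9/95, 17/190)
j=8 picked index 8: u0 ∈ [3/190, 1/5)
j=9 picked index 8: u0 ∈ [-8/95, 1/10)
intersection: [1/19, 17/190)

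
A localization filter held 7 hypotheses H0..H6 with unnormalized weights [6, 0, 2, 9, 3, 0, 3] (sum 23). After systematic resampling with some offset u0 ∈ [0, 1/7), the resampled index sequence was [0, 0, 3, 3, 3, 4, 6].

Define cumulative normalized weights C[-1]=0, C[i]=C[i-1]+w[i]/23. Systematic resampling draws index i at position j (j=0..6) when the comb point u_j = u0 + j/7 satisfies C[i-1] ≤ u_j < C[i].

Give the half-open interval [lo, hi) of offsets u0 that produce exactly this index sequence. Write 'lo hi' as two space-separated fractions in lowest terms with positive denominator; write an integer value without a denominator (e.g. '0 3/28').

10/161 19/161

C = [6/23, 6/23, 8/23, 17/23, 20/23, 20/23, 1]
j=0 picked index 0: u0 ∈ [0, 6/23)
j=1 picked index 0: u0 ∈ [-1/7, 19/161)
j=2 picked index 3: u0 ∈ [10/161, 73/161)
j=3 picked index 3: u0 ∈ [-13/161, 50/161)
j=4 picked index 3: u0 ∈ [-36/161, 27/161)
j=5 picked index 4: u0 ∈ [4/161, 25/161)
j=6 picked index 6: u0 ∈ [2/161, 1/7)
intersection: [10/161, 19/161)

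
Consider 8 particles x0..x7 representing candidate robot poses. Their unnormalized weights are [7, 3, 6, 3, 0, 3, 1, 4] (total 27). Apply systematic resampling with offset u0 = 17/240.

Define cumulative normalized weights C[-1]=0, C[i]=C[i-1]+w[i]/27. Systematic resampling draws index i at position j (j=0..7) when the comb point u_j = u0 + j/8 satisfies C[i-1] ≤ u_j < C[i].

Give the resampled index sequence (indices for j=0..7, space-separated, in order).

0 0 1 2 2 3 6 7

C = [7/27, 10/27, 16/27, 19/27, 19/27, 22/27, 23/27, 1]
j=0: u_0=17/240 ∈ [0, 7/27) → index 0
j=1: u_1=47/240 ∈ [0, 7/27) → index 0
j=2: u_2=77/240 ∈ [7/27, 10/27) → index 1
j=3: u_3=107/240 ∈ [10/27, 16/27) → index 2
j=4: u_4=137/240 ∈ [10/27, 16/27) → index 2
j=5: u_5=167/240 ∈ [16/27, 19/27) → index 3
j=6: u_6=197/240 ∈ [22/27, 23/27) → index 6
j=7: u_7=227/240 ∈ [23/27, 1) → index 7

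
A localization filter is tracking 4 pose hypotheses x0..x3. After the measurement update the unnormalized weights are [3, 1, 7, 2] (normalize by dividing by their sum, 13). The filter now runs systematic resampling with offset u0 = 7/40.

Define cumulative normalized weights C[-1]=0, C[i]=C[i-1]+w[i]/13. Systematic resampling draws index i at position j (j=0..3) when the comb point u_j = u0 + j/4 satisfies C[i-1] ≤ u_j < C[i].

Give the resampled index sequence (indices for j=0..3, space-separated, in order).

0 2 2 3

C = [3/13, 4/13, 11/13, 1]
j=0: u_0=7/40 ∈ [0, 3/13) → index 0
j=1: u_1=17/40 ∈ [4/13, 11/13) → index 2
j=2: u_2=27/40 ∈ [4/13, 11/13) → index 2
j=3: u_3=37/40 ∈ [11/13, 1) → index 3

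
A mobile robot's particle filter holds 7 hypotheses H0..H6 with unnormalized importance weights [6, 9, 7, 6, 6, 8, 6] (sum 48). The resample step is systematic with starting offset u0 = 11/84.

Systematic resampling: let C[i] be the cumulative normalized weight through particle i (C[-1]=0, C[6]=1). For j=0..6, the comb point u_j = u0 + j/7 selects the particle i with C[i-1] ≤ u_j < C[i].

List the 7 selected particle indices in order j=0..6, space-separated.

C = [1/8, 5/16, 11/24, 7/12, 17/24, 7/8, 1]
j=0: u_0=11/84 ∈ [1/8, 5/16) → index 1
j=1: u_1=23/84 ∈ [1/8, 5/16) → index 1
j=2: u_2=5/12 ∈ [5/16, 11/24) → index 2
j=3: u_3=47/84 ∈ [11/24, 7/12) → index 3
j=4: u_4=59/84 ∈ [7/12, 17/24) → index 4
j=5: u_5=71/84 ∈ [17/24, 7/8) → index 5
j=6: u_6=83/84 ∈ [7/8, 1) → index 6

1 1 2 3 4 5 6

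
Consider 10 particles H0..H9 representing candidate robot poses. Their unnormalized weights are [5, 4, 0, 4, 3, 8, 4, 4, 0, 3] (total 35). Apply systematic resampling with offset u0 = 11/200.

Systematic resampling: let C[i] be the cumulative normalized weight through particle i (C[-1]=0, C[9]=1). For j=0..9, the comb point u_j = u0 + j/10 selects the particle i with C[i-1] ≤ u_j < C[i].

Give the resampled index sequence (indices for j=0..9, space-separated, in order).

0 1 1 3 4 5 5 6 7 9

C = [1/7, 9/35, 9/35, 13/35, 16/35, 24/35, 4/5, 32/35, 32/35, 1]
j=0: u_0=11/200 ∈ [0, 1/7) → index 0
j=1: u_1=31/200 ∈ [1/7, 9/35) → index 1
j=2: u_2=51/200 ∈ [1/7, 9/35) → index 1
j=3: u_3=71/200 ∈ [9/35, 13/35) → index 3
j=4: u_4=91/200 ∈ [13/35, 16/35) → index 4
j=5: u_5=111/200 ∈ [16/35, 24/35) → index 5
j=6: u_6=131/200 ∈ [16/35, 24/35) → index 5
j=7: u_7=151/200 ∈ [24/35, 4/5) → index 6
j=8: u_8=171/200 ∈ [4/5, 32/35) → index 7
j=9: u_9=191/200 ∈ [32/35, 1) → index 9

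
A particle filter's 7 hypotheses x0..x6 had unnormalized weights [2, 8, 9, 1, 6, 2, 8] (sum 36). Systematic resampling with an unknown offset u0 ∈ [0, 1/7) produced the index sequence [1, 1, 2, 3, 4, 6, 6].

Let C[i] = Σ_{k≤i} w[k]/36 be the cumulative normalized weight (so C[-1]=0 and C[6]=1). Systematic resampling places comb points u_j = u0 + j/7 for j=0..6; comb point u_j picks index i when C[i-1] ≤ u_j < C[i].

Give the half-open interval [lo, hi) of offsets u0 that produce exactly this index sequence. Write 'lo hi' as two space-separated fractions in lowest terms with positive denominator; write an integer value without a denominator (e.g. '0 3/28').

25/252 8/63

C = [1/18, 5/18, 19/36, 5/9, 13/18, 7/9, 1]
j=0 picked index 1: u0 ∈ [1/18, 5/18)
j=1 picked index 1: u0 ∈ [-11/126, 17/126)
j=2 picked index 2: u0 ∈ [-1/126, 61/252)
j=3 picked index 3: u0 ∈ [25/252, 8/63)
j=4 picked index 4: u0 ∈ [-1/63, 19/126)
j=5 picked index 6: u0 ∈ [4/63, 2/7)
j=6 picked index 6: u0 ∈ [-5/63, 1/7)
intersection: [25/252, 8/63)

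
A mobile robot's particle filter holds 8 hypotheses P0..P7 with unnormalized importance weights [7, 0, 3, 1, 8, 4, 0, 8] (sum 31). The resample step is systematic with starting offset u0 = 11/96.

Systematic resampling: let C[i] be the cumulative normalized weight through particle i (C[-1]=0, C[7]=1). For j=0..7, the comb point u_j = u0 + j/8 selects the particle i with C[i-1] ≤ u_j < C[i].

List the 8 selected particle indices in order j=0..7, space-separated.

C = [7/31, 7/31, 10/31, 11/31, 19/31, 23/31, 23/31, 1]
j=0: u_0=11/96 ∈ [0, 7/31) → index 0
j=1: u_1=23/96 ∈ [7/31, 10/31) → index 2
j=2: u_2=35/96 ∈ [11/31, 19/31) → index 4
j=3: u_3=47/96 ∈ [11/31, 19/31) → index 4
j=4: u_4=59/96 ∈ [19/31, 23/31) → index 5
j=5: u_5=71/96 ∈ [19/31, 23/31) → index 5
j=6: u_6=83/96 ∈ [23/31, 1) → index 7
j=7: u_7=95/96 ∈ [23/31, 1) → index 7

0 2 4 4 5 5 7 7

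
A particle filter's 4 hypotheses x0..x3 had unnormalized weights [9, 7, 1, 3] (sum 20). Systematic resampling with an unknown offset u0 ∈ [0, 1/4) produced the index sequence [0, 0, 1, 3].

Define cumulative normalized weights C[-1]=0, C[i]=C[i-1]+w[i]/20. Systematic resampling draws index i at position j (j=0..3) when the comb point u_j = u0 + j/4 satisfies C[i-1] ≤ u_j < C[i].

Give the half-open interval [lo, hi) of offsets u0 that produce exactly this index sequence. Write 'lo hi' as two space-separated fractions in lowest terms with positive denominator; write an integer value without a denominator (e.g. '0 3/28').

1/10 1/5

C = [9/20, 4/5, 17/20, 1]
j=0 picked index 0: u0 ∈ [0, 9/20)
j=1 picked index 0: u0 ∈ [-1/4, 1/5)
j=2 picked index 1: u0 ∈ [-1/20, 3/10)
j=3 picked index 3: u0 ∈ [1/10, 1/4)
intersection: [1/10, 1/5)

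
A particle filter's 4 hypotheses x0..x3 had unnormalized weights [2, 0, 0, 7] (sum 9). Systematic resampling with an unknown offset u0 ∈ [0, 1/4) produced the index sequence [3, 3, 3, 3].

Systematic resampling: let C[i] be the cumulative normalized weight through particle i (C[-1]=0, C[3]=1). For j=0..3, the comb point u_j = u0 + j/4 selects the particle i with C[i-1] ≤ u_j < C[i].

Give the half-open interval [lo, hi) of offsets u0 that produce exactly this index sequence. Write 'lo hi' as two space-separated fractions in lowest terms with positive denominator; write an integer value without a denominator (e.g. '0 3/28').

2/9 1/4

C = [2/9, 2/9, 2/9, 1]
j=0 picked index 3: u0 ∈ [2/9, 1)
j=1 picked index 3: u0 ∈ [-1/36, 3/4)
j=2 picked index 3: u0 ∈ [-5/18, 1/2)
j=3 picked index 3: u0 ∈ [-19/36, 1/4)
intersection: [2/9, 1/4)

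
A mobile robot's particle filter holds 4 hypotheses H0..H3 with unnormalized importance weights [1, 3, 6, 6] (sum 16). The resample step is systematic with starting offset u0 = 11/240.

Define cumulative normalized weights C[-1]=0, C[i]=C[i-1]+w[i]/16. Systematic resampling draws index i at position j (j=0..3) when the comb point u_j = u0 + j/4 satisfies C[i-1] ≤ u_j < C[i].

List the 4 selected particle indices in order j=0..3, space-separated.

C = [1/16, 1/4, 5/8, 1]
j=0: u_0=11/240 ∈ [0, 1/16) → index 0
j=1: u_1=71/240 ∈ [1/4, 5/8) → index 2
j=2: u_2=131/240 ∈ [1/4, 5/8) → index 2
j=3: u_3=191/240 ∈ [5/8, 1) → index 3

0 2 2 3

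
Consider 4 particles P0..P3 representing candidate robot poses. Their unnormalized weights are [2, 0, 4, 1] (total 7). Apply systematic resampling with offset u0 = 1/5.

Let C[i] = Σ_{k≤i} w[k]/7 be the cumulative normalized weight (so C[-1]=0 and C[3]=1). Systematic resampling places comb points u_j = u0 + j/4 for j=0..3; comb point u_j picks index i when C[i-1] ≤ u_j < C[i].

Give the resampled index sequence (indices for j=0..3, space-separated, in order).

C = [2/7, 2/7, 6/7, 1]
j=0: u_0=1/5 ∈ [0, 2/7) → index 0
j=1: u_1=9/20 ∈ [2/7, 6/7) → index 2
j=2: u_2=7/10 ∈ [2/7, 6/7) → index 2
j=3: u_3=19/20 ∈ [6/7, 1) → index 3

0 2 2 3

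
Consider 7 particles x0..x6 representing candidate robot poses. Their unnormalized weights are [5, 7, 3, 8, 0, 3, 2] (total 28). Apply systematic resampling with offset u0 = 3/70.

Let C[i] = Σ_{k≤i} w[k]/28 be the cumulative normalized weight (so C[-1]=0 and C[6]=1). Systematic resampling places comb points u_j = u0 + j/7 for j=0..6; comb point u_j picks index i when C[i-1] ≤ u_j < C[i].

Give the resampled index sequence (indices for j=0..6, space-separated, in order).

C = [5/28, 3/7, 15/28, 23/28, 23/28, 13/14, 1]
j=0: u_0=3/70 ∈ [0, 5/28) → index 0
j=1: u_1=13/70 ∈ [5/28, 3/7) → index 1
j=2: u_2=23/70 ∈ [5/28, 3/7) → index 1
j=3: u_3=33/70 ∈ [3/7, 15/28) → index 2
j=4: u_4=43/70 ∈ [15/28, 23/28) → index 3
j=5: u_5=53/70 ∈ [15/28, 23/28) → index 3
j=6: u_6=9/10 ∈ [23/28, 13/14) → index 5

0 1 1 2 3 3 5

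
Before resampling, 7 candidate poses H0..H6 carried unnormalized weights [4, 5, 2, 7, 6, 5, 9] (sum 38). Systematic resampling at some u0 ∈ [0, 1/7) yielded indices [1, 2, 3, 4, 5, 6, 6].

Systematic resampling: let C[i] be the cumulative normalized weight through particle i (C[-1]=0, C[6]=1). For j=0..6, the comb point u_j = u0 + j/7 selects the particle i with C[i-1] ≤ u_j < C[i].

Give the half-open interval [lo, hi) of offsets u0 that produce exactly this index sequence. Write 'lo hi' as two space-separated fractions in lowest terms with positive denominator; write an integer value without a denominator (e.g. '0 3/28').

2/19 1/7

C = [2/19, 9/38, 11/38, 9/19, 12/19, 29/38, 1]
j=0 picked index 1: u0 ∈ [2/19, 9/38)
j=1 picked index 2: u0 ∈ [25/266, 39/266)
j=2 picked index 3: u0 ∈ [1/266, 25/133)
j=3 picked index 4: u0 ∈ [6/133, 27/133)
j=4 picked index 5: u0 ∈ [8/133, 51/266)
j=5 picked index 6: u0 ∈ [13/266, 2/7)
j=6 picked index 6: u0 ∈ [-25/266, 1/7)
intersection: [2/19, 1/7)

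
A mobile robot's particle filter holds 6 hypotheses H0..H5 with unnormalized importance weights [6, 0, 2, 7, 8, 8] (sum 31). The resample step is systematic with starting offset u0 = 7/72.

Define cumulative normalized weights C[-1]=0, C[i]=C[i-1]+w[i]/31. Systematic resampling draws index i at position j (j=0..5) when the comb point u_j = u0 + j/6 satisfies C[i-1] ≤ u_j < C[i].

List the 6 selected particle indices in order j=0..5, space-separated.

C = [6/31, 6/31, 8/31, 15/31, 23/31, 1]
j=0: u_0=7/72 ∈ [0, 6/31) → index 0
j=1: u_1=19/72 ∈ [8/31, 15/31) → index 3
j=2: u_2=31/72 ∈ [8/31, 15/31) → index 3
j=3: u_3=43/72 ∈ [15/31, 23/31) → index 4
j=4: u_4=55/72 ∈ [23/31, 1) → index 5
j=5: u_5=67/72 ∈ [23/31, 1) → index 5

0 3 3 4 5 5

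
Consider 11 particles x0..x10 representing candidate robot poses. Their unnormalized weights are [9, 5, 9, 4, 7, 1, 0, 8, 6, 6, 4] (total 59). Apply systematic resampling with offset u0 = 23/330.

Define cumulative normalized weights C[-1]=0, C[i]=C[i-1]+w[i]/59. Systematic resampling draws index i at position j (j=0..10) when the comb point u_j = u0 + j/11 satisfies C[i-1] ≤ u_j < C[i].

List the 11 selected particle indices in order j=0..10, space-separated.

0 1 2 2 3 4 7 7 8 9 10

C = [9/59, 14/59, 23/59, 27/59, 34/59, 35/59, 35/59, 43/59, 49/59, 55/59, 1]
j=0: u_0=23/330 ∈ [0, 9/59) → index 0
j=1: u_1=53/330 ∈ [9/59, 14/59) → index 1
j=2: u_2=83/330 ∈ [14/59, 23/59) → index 2
j=3: u_3=113/330 ∈ [14/59, 23/59) → index 2
j=4: u_4=13/30 ∈ [23/59, 27/59) → index 3
j=5: u_5=173/330 ∈ [27/59, 34/59) → index 4
j=6: u_6=203/330 ∈ [35/59, 43/59) → index 7
j=7: u_7=233/330 ∈ [35/59, 43/59) → index 7
j=8: u_8=263/330 ∈ [43/59, 49/59) → index 8
j=9: u_9=293/330 ∈ [49/59, 55/59) → index 9
j=10: u_10=323/330 ∈ [55/59, 1) → index 10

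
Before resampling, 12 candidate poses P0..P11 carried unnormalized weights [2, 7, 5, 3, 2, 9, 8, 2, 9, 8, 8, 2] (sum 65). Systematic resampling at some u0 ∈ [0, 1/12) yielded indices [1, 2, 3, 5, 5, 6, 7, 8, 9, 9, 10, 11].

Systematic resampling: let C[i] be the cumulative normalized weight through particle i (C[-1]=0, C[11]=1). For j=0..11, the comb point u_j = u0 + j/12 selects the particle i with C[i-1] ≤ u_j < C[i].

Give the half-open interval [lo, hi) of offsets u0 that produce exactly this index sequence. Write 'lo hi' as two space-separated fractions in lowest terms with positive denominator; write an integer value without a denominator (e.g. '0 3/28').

C = [2/65, 9/65, 14/65, 17/65, 19/65, 28/65, 36/65, 38/65, 47/65, 11/13, 63/65, 1]
j=0 picked index 1: u0 ∈ [2/65, 9/65)
j=1 picked index 2: u0 ∈ [43/780, 103/780)
j=2 picked index 3: u0 ∈ [19/390, 37/390)
j=3 picked index 5: u0 ∈ [11/260, 47/260)
j=4 picked index 5: u0 ∈ [-8/195, 19/195)
j=5 picked index 6: u0 ∈ [11/780, 107/780)
j=6 picked index 7: u0 ∈ [7/130, 11/130)
j=7 picked index 8: u0 ∈ [1/780, 109/780)
j=8 picked index 9: u0 ∈ [11/195, 7/39)
j=9 picked index 9: u0 ∈ [-7/260, 5/52)
j=10 picked index 10: u0 ∈ [1/78, 53/390)
j=11 picked index 11: u0 ∈ [41/780, 1/12)
intersection: [11/195, 1/12)

11/195 1/12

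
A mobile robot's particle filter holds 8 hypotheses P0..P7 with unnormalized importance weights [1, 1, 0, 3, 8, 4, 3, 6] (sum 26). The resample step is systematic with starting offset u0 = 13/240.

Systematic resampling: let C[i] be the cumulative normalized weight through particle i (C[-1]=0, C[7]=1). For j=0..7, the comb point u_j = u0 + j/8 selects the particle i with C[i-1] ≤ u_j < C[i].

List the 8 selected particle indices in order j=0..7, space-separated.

C = [1/26, 1/13, 1/13, 5/26, 1/2, 17/26, 10/13, 1]
j=0: u_0=13/240 ∈ [1/26, 1/13) → index 1
j=1: u_1=43/240 ∈ [1/13, 5/26) → index 3
j=2: u_2=73/240 ∈ [5/26, 1/2) → index 4
j=3: u_3=103/240 ∈ [5/26, 1/2) → index 4
j=4: u_4=133/240 ∈ [1/2, 17/26) → index 5
j=5: u_5=163/240 ∈ [17/26, 10/13) → index 6
j=6: u_6=193/240 ∈ [10/13, 1) → index 7
j=7: u_7=223/240 ∈ [10/13, 1) → index 7

1 3 4 4 5 6 7 7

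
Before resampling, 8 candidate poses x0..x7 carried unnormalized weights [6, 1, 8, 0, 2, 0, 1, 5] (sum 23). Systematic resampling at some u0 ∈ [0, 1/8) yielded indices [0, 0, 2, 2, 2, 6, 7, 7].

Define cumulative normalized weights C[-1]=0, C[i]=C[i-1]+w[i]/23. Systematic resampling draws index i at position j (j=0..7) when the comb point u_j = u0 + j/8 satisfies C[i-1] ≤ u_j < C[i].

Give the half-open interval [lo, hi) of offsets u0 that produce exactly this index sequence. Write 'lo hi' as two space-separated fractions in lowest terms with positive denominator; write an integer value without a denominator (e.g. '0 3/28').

21/184 1/8

C = [6/23, 7/23, 15/23, 15/23, 17/23, 17/23, 18/23, 1]
j=0 picked index 0: u0 ∈ [0, 6/23)
j=1 picked index 0: u0 ∈ [-1/8, 25/184)
j=2 picked index 2: u0 ∈ [5/92, 37/92)
j=3 picked index 2: u0 ∈ [-13/184, 51/184)
j=4 picked index 2: u0 ∈ [-9/46, 7/46)
j=5 picked index 6: u0 ∈ [21/184, 29/184)
j=6 picked index 7: u0 ∈ [3/92, 1/4)
j=7 picked index 7: u0 ∈ [-17/184, 1/8)
intersection: [21/184, 1/8)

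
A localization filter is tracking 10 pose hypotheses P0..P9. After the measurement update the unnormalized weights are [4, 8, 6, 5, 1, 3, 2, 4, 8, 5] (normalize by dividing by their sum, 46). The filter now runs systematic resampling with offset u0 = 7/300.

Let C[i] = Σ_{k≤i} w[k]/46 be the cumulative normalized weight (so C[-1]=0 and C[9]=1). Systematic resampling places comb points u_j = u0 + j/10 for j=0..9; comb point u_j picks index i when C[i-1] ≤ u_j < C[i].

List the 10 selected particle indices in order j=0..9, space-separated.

0 1 1 2 3 5 6 8 8 9

C = [2/23, 6/23, 9/23, 1/2, 12/23, 27/46, 29/46, 33/46, 41/46, 1]
j=0: u_0=7/300 ∈ [0, 2/23) → index 0
j=1: u_1=37/300 ∈ [2/23, 6/23) → index 1
j=2: u_2=67/300 ∈ [2/23, 6/23) → index 1
j=3: u_3=97/300 ∈ [6/23, 9/23) → index 2
j=4: u_4=127/300 ∈ [9/23, 1/2) → index 3
j=5: u_5=157/300 ∈ [12/23, 27/46) → index 5
j=6: u_6=187/300 ∈ [27/46, 29/46) → index 6
j=7: u_7=217/300 ∈ [33/46, 41/46) → index 8
j=8: u_8=247/300 ∈ [33/46, 41/46) → index 8
j=9: u_9=277/300 ∈ [41/46, 1) → index 9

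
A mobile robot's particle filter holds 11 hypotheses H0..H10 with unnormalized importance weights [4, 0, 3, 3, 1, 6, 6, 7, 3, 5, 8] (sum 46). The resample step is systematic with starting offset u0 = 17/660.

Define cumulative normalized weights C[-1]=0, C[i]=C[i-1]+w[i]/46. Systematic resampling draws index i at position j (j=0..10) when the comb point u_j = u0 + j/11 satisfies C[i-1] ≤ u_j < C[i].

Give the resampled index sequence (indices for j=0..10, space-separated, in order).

0 2 3 5 6 6 7 8 9 10 10

C = [2/23, 2/23, 7/46, 5/23, 11/46, 17/46, 1/2, 15/23, 33/46, 19/23, 1]
j=0: u_0=17/660 ∈ [0, 2/23) → index 0
j=1: u_1=7/60 ∈ [2/23, 7/46) → index 2
j=2: u_2=137/660 ∈ [7/46, 5/23) → index 3
j=3: u_3=197/660 ∈ [11/46, 17/46) → index 5
j=4: u_4=257/660 ∈ [17/46, 1/2) → index 6
j=5: u_5=317/660 ∈ [17/46, 1/2) → index 6
j=6: u_6=377/660 ∈ [1/2, 15/23) → index 7
j=7: u_7=437/660 ∈ [15/23, 33/46) → index 8
j=8: u_8=497/660 ∈ [33/46, 19/23) → index 9
j=9: u_9=557/660 ∈ [19/23, 1) → index 10
j=10: u_10=617/660 ∈ [19/23, 1) → index 10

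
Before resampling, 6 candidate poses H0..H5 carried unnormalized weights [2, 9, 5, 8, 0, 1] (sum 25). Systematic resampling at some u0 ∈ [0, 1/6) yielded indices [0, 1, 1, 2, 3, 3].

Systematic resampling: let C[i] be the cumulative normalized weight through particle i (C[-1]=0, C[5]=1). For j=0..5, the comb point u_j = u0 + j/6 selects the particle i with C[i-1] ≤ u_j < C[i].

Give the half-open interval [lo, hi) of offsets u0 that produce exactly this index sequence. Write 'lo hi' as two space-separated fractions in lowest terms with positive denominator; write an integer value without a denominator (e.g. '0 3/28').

C = [2/25, 11/25, 16/25, 24/25, 24/25, 1]
j=0 picked index 0: u0 ∈ [0, 2/25)
j=1 picked index 1: u0 ∈ [-13/150, 41/150)
j=2 picked index 1: u0 ∈ [-19/75, 8/75)
j=3 picked index 2: u0 ∈ [-3/50, 7/50)
j=4 picked index 3: u0 ∈ [-2/75, 22/75)
j=5 picked index 3: u0 ∈ [-29/150, 19/150)
intersection: [0, 2/25)

0 2/25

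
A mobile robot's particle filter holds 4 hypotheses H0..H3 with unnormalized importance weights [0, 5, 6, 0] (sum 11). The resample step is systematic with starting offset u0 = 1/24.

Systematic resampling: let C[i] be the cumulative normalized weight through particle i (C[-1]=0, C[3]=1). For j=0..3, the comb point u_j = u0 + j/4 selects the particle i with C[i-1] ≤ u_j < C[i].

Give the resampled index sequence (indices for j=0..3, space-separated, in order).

C = [0, 5/11, 1, 1]
j=0: u_0=1/24 ∈ [0, 5/11) → index 1
j=1: u_1=7/24 ∈ [0, 5/11) → index 1
j=2: u_2=13/24 ∈ [5/11, 1) → index 2
j=3: u_3=19/24 ∈ [5/11, 1) → index 2

1 1 2 2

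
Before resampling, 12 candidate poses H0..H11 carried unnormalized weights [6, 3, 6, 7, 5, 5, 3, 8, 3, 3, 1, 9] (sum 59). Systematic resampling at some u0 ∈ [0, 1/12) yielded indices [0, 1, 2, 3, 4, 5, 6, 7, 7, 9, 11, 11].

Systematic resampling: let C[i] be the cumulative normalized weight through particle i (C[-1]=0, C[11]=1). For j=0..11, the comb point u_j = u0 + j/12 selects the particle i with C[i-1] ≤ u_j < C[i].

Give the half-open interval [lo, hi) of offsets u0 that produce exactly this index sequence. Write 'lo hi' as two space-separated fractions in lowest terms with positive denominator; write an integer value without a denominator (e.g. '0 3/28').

C = [6/59, 9/59, 15/59, 22/59, 27/59, 32/59, 35/59, 43/59, 46/59, 49/59, 50/59, 1]
j=0 picked index 0: u0 ∈ [0, 6/59)
j=1 picked index 1: u0 ∈ [13/708, 49/708)
j=2 picked index 2: u0 ∈ [-5/354, 31/354)
j=3 picked index 3: u0 ∈ [1/236, 29/236)
j=4 picked index 4: u0 ∈ [7/177, 22/177)
j=5 picked index 5: u0 ∈ [29/708, 89/708)
j=6 picked index 6: u0 ∈ [5/118, 11/118)
j=7 picked index 7: u0 ∈ [7/708, 103/708)
j=8 picked index 7: u0 ∈ [-13/177, 11/177)
j=9 picked index 9: u0 ∈ [7/236, 19/236)
j=10 picked index 11: u0 ∈ [5/354, 1/6)
j=11 picked index 11: u0 ∈ [-49/708, 1/12)
intersection: [5/118, 11/177)

5/118 11/177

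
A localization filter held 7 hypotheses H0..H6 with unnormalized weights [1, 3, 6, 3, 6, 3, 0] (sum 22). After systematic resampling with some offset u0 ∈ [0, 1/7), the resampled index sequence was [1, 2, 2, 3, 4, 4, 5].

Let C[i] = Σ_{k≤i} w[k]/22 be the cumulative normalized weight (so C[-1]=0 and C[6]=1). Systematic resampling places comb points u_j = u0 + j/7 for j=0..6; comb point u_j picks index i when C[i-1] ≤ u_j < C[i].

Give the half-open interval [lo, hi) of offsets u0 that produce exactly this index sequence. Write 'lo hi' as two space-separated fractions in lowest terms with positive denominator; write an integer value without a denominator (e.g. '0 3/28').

C = [1/22, 2/11, 5/11, 13/22, 19/22, 1, 1]
j=0 picked index 1: u0 ∈ [1/22, 2/11)
j=1 picked index 2: u0 ∈ [3/77, 24/77)
j=2 picked index 2: u0 ∈ [-8/77, 13/77)
j=3 picked index 3: u0 ∈ [2/77, 25/154)
j=4 picked index 4: u0 ∈ [3/154, 45/154)
j=5 picked index 4: u0 ∈ [-19/154, 23/154)
j=6 picked index 5: u0 ∈ [1/154, 1/7)
intersection: [1/22, 1/7)

1/22 1/7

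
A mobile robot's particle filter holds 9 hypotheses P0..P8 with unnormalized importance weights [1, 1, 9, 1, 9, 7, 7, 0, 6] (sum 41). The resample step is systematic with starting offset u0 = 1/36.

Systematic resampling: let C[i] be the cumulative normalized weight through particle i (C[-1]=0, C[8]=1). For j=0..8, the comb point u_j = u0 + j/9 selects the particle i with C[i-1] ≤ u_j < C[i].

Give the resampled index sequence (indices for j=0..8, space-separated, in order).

C = [1/41, 2/41, 11/41, 12/41, 21/41, 28/41, 35/41, 35/41, 1]
j=0: u_0=1/36 ∈ [1/41, 2/41) → index 1
j=1: u_1=5/36 ∈ [2/41, 11/41) → index 2
j=2: u_2=1/4 ∈ [2/41, 11/41) → index 2
j=3: u_3=13/36 ∈ [12/41, 21/41) → index 4
j=4: u_4=17/36 ∈ [12/41, 21/41) → index 4
j=5: u_5=7/12 ∈ [21/41, 28/41) → index 5
j=6: u_6=25/36 ∈ [28/41, 35/41) → index 6
j=7: u_7=29/36 ∈ [28/41, 35/41) → index 6
j=8: u_8=11/12 ∈ [35/41, 1) → index 8

1 2 2 4 4 5 6 6 8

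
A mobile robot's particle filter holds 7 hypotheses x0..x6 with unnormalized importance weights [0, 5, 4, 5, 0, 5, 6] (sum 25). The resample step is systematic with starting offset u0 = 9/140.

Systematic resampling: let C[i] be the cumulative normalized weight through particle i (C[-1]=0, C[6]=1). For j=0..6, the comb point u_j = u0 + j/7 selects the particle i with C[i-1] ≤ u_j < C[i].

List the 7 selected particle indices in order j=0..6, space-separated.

1 2 2 3 5 6 6

C = [0, 1/5, 9/25, 14/25, 14/25, 19/25, 1]
j=0: u_0=9/140 ∈ [0, 1/5) → index 1
j=1: u_1=29/140 ∈ [1/5, 9/25) → index 2
j=2: u_2=7/20 ∈ [1/5, 9/25) → index 2
j=3: u_3=69/140 ∈ [9/25, 14/25) → index 3
j=4: u_4=89/140 ∈ [14/25, 19/25) → index 5
j=5: u_5=109/140 ∈ [19/25, 1) → index 6
j=6: u_6=129/140 ∈ [19/25, 1) → index 6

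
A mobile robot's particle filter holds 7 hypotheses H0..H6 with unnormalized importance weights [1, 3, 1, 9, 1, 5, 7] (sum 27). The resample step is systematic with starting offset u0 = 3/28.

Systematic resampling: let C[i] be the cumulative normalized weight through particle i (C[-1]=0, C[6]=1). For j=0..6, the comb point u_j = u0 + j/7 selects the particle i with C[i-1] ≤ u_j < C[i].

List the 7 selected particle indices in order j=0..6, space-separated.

1 3 3 4 5 6 6

C = [1/27, 4/27, 5/27, 14/27, 5/9, 20/27, 1]
j=0: u_0=3/28 ∈ [1/27, 4/27) → index 1
j=1: u_1=1/4 ∈ [5/27, 14/27) → index 3
j=2: u_2=11/28 ∈ [5/27, 14/27) → index 3
j=3: u_3=15/28 ∈ [14/27, 5/9) → index 4
j=4: u_4=19/28 ∈ [5/9, 20/27) → index 5
j=5: u_5=23/28 ∈ [20/27, 1) → index 6
j=6: u_6=27/28 ∈ [20/27, 1) → index 6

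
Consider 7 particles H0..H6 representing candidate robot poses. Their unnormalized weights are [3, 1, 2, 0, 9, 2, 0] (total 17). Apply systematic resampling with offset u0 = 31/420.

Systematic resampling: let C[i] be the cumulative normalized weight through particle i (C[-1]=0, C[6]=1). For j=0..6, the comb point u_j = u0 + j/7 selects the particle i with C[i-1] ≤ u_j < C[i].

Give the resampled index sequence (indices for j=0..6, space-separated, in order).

0 1 4 4 4 4 5

C = [3/17, 4/17, 6/17, 6/17, 15/17, 1, 1]
j=0: u_0=31/420 ∈ [0, 3/17) → index 0
j=1: u_1=13/60 ∈ [3/17, 4/17) → index 1
j=2: u_2=151/420 ∈ [6/17, 15/17) → index 4
j=3: u_3=211/420 ∈ [6/17, 15/17) → index 4
j=4: u_4=271/420 ∈ [6/17, 15/17) → index 4
j=5: u_5=331/420 ∈ [6/17, 15/17) → index 4
j=6: u_6=391/420 ∈ [15/17, 1) → index 5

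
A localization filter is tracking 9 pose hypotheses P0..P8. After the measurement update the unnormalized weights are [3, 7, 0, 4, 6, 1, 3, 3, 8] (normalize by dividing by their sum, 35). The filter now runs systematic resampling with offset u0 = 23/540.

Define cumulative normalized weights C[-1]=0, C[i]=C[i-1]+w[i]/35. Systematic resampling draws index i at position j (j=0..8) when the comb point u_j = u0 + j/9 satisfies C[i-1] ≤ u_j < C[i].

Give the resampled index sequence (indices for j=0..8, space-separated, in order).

C = [3/35, 2/7, 2/7, 2/5, 4/7, 3/5, 24/35, 27/35, 1]
j=0: u_0=23/540 ∈ [0, 3/35) → index 0
j=1: u_1=83/540 ∈ [3/35, 2/7) → index 1
j=2: u_2=143/540 ∈ [3/35, 2/7) → index 1
j=3: u_3=203/540 ∈ [2/7, 2/5) → index 3
j=4: u_4=263/540 ∈ [2/5, 4/7) → index 4
j=5: u_5=323/540 ∈ [4/7, 3/5) → index 5
j=6: u_6=383/540 ∈ [24/35, 27/35) → index 7
j=7: u_7=443/540 ∈ [27/35, 1) → index 8
j=8: u_8=503/540 ∈ [27/35, 1) → index 8

0 1 1 3 4 5 7 8 8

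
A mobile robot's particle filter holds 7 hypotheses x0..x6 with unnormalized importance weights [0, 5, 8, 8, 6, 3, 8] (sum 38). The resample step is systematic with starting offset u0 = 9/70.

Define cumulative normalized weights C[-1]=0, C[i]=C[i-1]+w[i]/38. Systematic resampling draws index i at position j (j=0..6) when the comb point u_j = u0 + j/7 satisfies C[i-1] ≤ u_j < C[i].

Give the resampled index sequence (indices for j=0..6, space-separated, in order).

C = [0, 5/38, 13/38, 21/38, 27/38, 15/19, 1]
j=0: u_0=9/70 ∈ [0, 5/38) → index 1
j=1: u_1=19/70 ∈ [5/38, 13/38) → index 2
j=2: u_2=29/70 ∈ [13/38, 21/38) → index 3
j=3: u_3=39/70 ∈ [21/38, 27/38) → index 4
j=4: u_4=7/10 ∈ [21/38, 27/38) → index 4
j=5: u_5=59/70 ∈ [15/19, 1) → index 6
j=6: u_6=69/70 ∈ [15/19, 1) → index 6

1 2 3 4 4 6 6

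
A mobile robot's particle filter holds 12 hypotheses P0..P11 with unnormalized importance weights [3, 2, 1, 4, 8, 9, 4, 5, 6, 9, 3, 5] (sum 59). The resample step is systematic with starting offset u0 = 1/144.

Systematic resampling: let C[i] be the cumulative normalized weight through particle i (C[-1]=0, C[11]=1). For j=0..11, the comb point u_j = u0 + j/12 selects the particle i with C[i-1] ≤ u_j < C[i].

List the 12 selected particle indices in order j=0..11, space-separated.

0 2 4 4 5 5 6 7 8 9 9 11

C = [3/59, 5/59, 6/59, 10/59, 18/59, 27/59, 31/59, 36/59, 42/59, 51/59, 54/59, 1]
j=0: u_0=1/144 ∈ [0, 3/59) → index 0
j=1: u_1=13/144 ∈ [5/59, 6/59) → index 2
j=2: u_2=25/144 ∈ [10/59, 18/59) → index 4
j=3: u_3=37/144 ∈ [10/59, 18/59) → index 4
j=4: u_4=49/144 ∈ [18/59, 27/59) → index 5
j=5: u_5=61/144 ∈ [18/59, 27/59) → index 5
j=6: u_6=73/144 ∈ [27/59, 31/59) → index 6
j=7: u_7=85/144 ∈ [31/59, 36/59) → index 7
j=8: u_8=97/144 ∈ [36/59, 42/59) → index 8
j=9: u_9=109/144 ∈ [42/59, 51/59) → index 9
j=10: u_10=121/144 ∈ [42/59, 51/59) → index 9
j=11: u_11=133/144 ∈ [54/59, 1) → index 11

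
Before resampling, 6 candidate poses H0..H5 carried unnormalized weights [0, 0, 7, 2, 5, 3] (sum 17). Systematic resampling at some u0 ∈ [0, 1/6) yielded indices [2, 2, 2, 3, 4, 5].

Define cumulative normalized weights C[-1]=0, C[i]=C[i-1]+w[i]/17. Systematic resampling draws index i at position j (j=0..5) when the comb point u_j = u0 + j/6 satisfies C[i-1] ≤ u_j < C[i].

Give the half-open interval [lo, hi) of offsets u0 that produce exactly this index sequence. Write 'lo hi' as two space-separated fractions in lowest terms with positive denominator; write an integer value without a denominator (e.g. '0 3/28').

0 1/34

C = [0, 0, 7/17, 9/17, 14/17, 1]
j=0 picked index 2: u0 ∈ [0, 7/17)
j=1 picked index 2: u0 ∈ [-1/6, 25/102)
j=2 picked index 2: u0 ∈ [-1/3, 4/51)
j=3 picked index 3: u0 ∈ [-3/34, 1/34)
j=4 picked index 4: u0 ∈ [-7/51, 8/51)
j=5 picked index 5: u0 ∈ [-1/102, 1/6)
intersection: [0, 1/34)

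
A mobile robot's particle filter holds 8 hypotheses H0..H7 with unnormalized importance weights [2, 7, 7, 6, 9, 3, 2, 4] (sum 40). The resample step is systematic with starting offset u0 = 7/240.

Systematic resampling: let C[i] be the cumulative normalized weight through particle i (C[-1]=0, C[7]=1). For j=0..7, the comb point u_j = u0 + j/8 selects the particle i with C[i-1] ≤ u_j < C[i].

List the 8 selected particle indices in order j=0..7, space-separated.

C = [1/20, 9/40, 2/5, 11/20, 31/40, 17/20, 9/10, 1]
j=0: u_0=7/240 ∈ [0, 1/20) → index 0
j=1: u_1=37/240 ∈ [1/20, 9/40) → index 1
j=2: u_2=67/240 ∈ [9/40, 2/5) → index 2
j=3: u_3=97/240 ∈ [2/5, 11/20) → index 3
j=4: u_4=127/240 ∈ [2/5, 11/20) → index 3
j=5: u_5=157/240 ∈ [11/20, 31/40) → index 4
j=6: u_6=187/240 ∈ [31/40, 17/20) → index 5
j=7: u_7=217/240 ∈ [9/10, 1) → index 7

0 1 2 3 3 4 5 7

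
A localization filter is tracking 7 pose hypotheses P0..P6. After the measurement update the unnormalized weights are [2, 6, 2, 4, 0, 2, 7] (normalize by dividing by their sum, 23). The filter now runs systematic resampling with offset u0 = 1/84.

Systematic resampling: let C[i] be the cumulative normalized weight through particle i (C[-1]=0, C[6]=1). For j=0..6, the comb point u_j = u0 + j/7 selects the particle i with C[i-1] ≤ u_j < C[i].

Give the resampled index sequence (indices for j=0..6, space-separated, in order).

0 1 1 3 3 6 6

C = [2/23, 8/23, 10/23, 14/23, 14/23, 16/23, 1]
j=0: u_0=1/84 ∈ [0, 2/23) → index 0
j=1: u_1=13/84 ∈ [2/23, 8/23) → index 1
j=2: u_2=25/84 ∈ [2/23, 8/23) → index 1
j=3: u_3=37/84 ∈ [10/23, 14/23) → index 3
j=4: u_4=7/12 ∈ [10/23, 14/23) → index 3
j=5: u_5=61/84 ∈ [16/23, 1) → index 6
j=6: u_6=73/84 ∈ [16/23, 1) → index 6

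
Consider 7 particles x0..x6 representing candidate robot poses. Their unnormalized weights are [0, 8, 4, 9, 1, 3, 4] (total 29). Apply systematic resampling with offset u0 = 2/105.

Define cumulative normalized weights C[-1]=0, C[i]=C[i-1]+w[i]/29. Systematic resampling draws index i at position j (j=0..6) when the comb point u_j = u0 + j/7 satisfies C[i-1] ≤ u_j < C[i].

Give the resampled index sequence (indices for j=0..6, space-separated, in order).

C = [0, 8/29, 12/29, 21/29, 22/29, 25/29, 1]
j=0: u_0=2/105 ∈ [0, 8/29) → index 1
j=1: u_1=17/105 ∈ [0, 8/29) → index 1
j=2: u_2=32/105 ∈ [8/29, 12/29) → index 2
j=3: u_3=47/105 ∈ [12/29, 21/29) → index 3
j=4: u_4=62/105 ∈ [12/29, 21/29) → index 3
j=5: u_5=11/15 ∈ [21/29, 22/29) → index 4
j=6: u_6=92/105 ∈ [25/29, 1) → index 6

1 1 2 3 3 4 6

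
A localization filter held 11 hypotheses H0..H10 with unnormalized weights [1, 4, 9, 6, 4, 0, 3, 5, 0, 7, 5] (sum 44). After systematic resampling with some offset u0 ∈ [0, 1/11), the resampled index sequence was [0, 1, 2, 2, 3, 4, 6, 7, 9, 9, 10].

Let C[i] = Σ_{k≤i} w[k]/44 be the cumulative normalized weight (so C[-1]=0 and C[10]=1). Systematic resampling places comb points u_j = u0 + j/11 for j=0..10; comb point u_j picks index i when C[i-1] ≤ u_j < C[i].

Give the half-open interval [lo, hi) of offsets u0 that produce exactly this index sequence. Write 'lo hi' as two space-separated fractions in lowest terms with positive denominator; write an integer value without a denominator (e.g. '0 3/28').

C = [1/44, 5/44, 7/22, 5/11, 6/11, 6/11, 27/44, 8/11, 8/11, 39/44, 1]
j=0 picked index 0: u0 ∈ [0, 1/44)
j=1 picked index 1: u0 ∈ [-3/44, 1/44)
j=2 picked index 2: u0 ∈ [-3/44, 3/22)
j=3 picked index 2: u0 ∈ [-7/44, 1/22)
j=4 picked index 3: u0 ∈ [-1/22, 1/11)
j=5 picked index 4: u0 ∈ [0, 1/11)
j=6 picked index 6: u0 ∈ [0, 3/44)
j=7 picked index 7: u0 ∈ [-1/44, 1/11)
j=8 picked index 9: u0 ∈ [0, 7/44)
j=9 picked index 9: u0 ∈ [-1/11, 3/44)
j=10 picked index 10: u0 ∈ [-1/44, 1/11)
intersection: [0, 1/44)

0 1/44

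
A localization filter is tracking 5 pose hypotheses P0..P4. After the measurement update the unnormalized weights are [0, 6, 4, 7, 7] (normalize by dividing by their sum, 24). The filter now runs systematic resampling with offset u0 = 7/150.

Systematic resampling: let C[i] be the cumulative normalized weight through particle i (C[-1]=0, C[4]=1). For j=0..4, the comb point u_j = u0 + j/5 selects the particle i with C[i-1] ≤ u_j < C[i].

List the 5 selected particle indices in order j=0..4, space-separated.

C = [0, 1/4, 5/12, 17/24, 1]
j=0: u_0=7/150 ∈ [0, 1/4) → index 1
j=1: u_1=37/150 ∈ [0, 1/4) → index 1
j=2: u_2=67/150 ∈ [5/12, 17/24) → index 3
j=3: u_3=97/150 ∈ [5/12, 17/24) → index 3
j=4: u_4=127/150 ∈ [17/24, 1) → index 4

1 1 3 3 4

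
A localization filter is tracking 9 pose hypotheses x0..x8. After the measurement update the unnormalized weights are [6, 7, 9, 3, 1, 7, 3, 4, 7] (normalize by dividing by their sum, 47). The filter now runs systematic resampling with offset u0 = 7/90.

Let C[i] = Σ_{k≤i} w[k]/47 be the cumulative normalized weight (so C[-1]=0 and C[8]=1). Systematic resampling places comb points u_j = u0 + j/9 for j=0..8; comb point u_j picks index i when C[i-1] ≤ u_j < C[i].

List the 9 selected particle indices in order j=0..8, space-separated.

C = [6/47, 13/47, 22/47, 25/47, 26/47, 33/47, 36/47, 40/47, 1]
j=0: u_0=7/90 ∈ [0, 6/47) → index 0
j=1: u_1=17/90 ∈ [6/47, 13/47) → index 1
j=2: u_2=3/10 ∈ [13/47, 22/47) → index 2
j=3: u_3=37/90 ∈ [13/47, 22/47) → index 2
j=4: u_4=47/90 ∈ [22/47, 25/47) → index 3
j=5: u_5=19/30 ∈ [26/47, 33/47) → index 5
j=6: u_6=67/90 ∈ [33/47, 36/47) → index 6
j=7: u_7=77/90 ∈ [40/47, 1) → index 8
j=8: u_8=29/30 ∈ [40/47, 1) → index 8

0 1 2 2 3 5 6 8 8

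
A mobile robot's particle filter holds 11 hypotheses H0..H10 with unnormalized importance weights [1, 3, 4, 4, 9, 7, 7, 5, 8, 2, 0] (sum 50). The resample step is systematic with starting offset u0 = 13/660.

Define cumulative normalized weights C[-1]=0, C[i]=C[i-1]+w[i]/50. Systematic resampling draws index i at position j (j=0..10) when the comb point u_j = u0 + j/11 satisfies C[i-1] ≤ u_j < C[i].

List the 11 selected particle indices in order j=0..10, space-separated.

0 2 3 4 4 5 6 6 7 8 8

C = [1/50, 2/25, 4/25, 6/25, 21/50, 14/25, 7/10, 4/5, 24/25, 1, 1]
j=0: u_0=13/660 ∈ [0, 1/50) → index 0
j=1: u_1=73/660 ∈ [2/25, 4/25) → index 2
j=2: u_2=133/660 ∈ [4/25, 6/25) → index 3
j=3: u_3=193/660 ∈ [6/25, 21/50) → index 4
j=4: u_4=23/60 ∈ [6/25, 21/50) → index 4
j=5: u_5=313/660 ∈ [21/50, 14/25) → index 5
j=6: u_6=373/660 ∈ [14/25, 7/10) → index 6
j=7: u_7=433/660 ∈ [14/25, 7/10) → index 6
j=8: u_8=493/660 ∈ [7/10, 4/5) → index 7
j=9: u_9=553/660 ∈ [4/5, 24/25) → index 8
j=10: u_10=613/660 ∈ [4/5, 24/25) → index 8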